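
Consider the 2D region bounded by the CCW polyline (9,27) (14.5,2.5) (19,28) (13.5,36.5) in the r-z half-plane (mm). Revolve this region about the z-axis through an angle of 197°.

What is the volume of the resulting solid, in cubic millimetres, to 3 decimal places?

Profile (r,z), 4 vertices: (9,27) (14.5,2.5) (19,28) (13.5,36.5)
edge 0: (9,27)→(14.5,2.5)  cross = 9·2.5 − 14.5·27 = -369.0000; (r_i+r_j)·cross = 23.5·-369.0000 = -8671.5000
edge 1: (14.5,2.5)→(19,28)  cross = 14.5·28 − 19·2.5 = 358.5000; (r_i+r_j)·cross = 33.5·358.5000 = 12009.7500
edge 2: (19,28)→(13.5,36.5)  cross = 19·36.5 − 13.5·28 = 315.5000; (r_i+r_j)·cross = 32.5·315.5000 = 10253.7500
edge 3: (13.5,36.5)→(9,27)  cross = 13.5·27 − 9·36.5 = 36.0000; (r_i+r_j)·cross = 22.5·36.0000 = 810.0000
Σcross = 341.0000 → A = |Σcross|/2 = 170.5000 mm²
Σ(r_i+r_j)·cross = 14402.0000 → first moment M = |Σ|/6 = 2400.3333
R_c = M/A = 2400.3333/170.5000 = 14.0782 mm
θ = 197° = 3.438299 rad
V = θ·R_c·A = 3.438299·14.0782·170.5000 = 8253.063 mm³

Volume = 8253.063 mm³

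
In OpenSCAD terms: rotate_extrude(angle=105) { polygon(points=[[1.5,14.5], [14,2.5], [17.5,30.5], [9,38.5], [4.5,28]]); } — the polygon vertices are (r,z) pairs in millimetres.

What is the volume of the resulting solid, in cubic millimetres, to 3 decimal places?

Volume = 6342.843 mm³

Profile (r,z), 5 vertices: (1.5,14.5) (14,2.5) (17.5,30.5) (9,38.5) (4.5,28)
edge 0: (1.5,14.5)→(14,2.5)  cross = 1.5·2.5 − 14·14.5 = -199.2500; (r_i+r_j)·cross = 15.5·-199.2500 = -3088.3750
edge 1: (14,2.5)→(17.5,30.5)  cross = 14·30.5 − 17.5·2.5 = 383.2500; (r_i+r_j)·cross = 31.5·383.2500 = 12072.3750
edge 2: (17.5,30.5)→(9,38.5)  cross = 17.5·38.5 − 9·30.5 = 399.2500; (r_i+r_j)·cross = 26.5·399.2500 = 10580.1250
edge 3: (9,38.5)→(4.5,28)  cross = 9·28 − 4.5·38.5 = 78.7500; (r_i+r_j)·cross = 13.5·78.7500 = 1063.1250
edge 4: (4.5,28)→(1.5,14.5)  cross = 4.5·14.5 − 1.5·28 = 23.2500; (r_i+r_j)·cross = 6·23.2500 = 139.5000
Σcross = 685.2500 → A = |Σcross|/2 = 342.6250 mm²
Σ(r_i+r_j)·cross = 20766.7500 → first moment M = |Σ|/6 = 3461.1250
R_c = M/A = 3461.1250/342.6250 = 10.1018 mm
θ = 105° = 1.832596 rad
V = θ·R_c·A = 1.832596·10.1018·342.6250 = 6342.843 mm³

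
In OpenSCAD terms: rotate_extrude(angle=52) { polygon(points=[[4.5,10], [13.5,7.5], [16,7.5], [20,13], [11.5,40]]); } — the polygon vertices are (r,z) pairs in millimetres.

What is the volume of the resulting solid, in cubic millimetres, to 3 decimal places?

Volume = 2898.650 mm³

Profile (r,z), 5 vertices: (4.5,10) (13.5,7.5) (16,7.5) (20,13) (11.5,40)
edge 0: (4.5,10)→(13.5,7.5)  cross = 4.5·7.5 − 13.5·10 = -101.2500; (r_i+r_j)·cross = 18·-101.2500 = -1822.5000
edge 1: (13.5,7.5)→(16,7.5)  cross = 13.5·7.5 − 16·7.5 = -18.7500; (r_i+r_j)·cross = 29.5·-18.7500 = -553.1250
edge 2: (16,7.5)→(20,13)  cross = 16·13 − 20·7.5 = 58.0000; (r_i+r_j)·cross = 36·58.0000 = 2088.0000
edge 3: (20,13)→(11.5,40)  cross = 20·40 − 11.5·13 = 650.5000; (r_i+r_j)·cross = 31.5·650.5000 = 20490.7500
edge 4: (11.5,40)→(4.5,10)  cross = 11.5·10 − 4.5·40 = -65.0000; (r_i+r_j)·cross = 16·-65.0000 = -1040.0000
Σcross = 523.5000 → A = |Σcross|/2 = 261.7500 mm²
Σ(r_i+r_j)·cross = 19163.1250 → first moment M = |Σ|/6 = 3193.8542
R_c = M/A = 3193.8542/261.7500 = 12.2019 mm
θ = 52° = 0.907571 rad
V = θ·R_c·A = 0.907571·12.2019·261.7500 = 2898.650 mm³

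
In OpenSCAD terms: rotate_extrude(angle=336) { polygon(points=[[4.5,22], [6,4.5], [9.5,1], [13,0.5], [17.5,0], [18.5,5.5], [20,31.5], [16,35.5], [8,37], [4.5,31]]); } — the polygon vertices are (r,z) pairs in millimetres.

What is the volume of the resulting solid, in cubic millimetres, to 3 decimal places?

Profile (r,z), 10 vertices: (4.5,22) (6,4.5) (9.5,1) (13,0.5) (17.5,0) (18.5,5.5) (20,31.5) (16,35.5) (8,37) (4.5,31)
edge 0: (4.5,22)→(6,4.5)  cross = 4.5·4.5 − 6·22 = -111.7500; (r_i+r_j)·cross = 10.5·-111.7500 = -1173.3750
edge 1: (6,4.5)→(9.5,1)  cross = 6·1 − 9.5·4.5 = -36.7500; (r_i+r_j)·cross = 15.5·-36.7500 = -569.6250
edge 2: (9.5,1)→(13,0.5)  cross = 9.5·0.5 − 13·1 = -8.2500; (r_i+r_j)·cross = 22.5·-8.2500 = -185.6250
edge 3: (13,0.5)→(17.5,0)  cross = 13·0 − 17.5·0.5 = -8.7500; (r_i+r_j)·cross = 30.5·-8.7500 = -266.8750
edge 4: (17.5,0)→(18.5,5.5)  cross = 17.5·5.5 − 18.5·0 = 96.2500; (r_i+r_j)·cross = 36·96.2500 = 3465.0000
edge 5: (18.5,5.5)→(20,31.5)  cross = 18.5·31.5 − 20·5.5 = 472.7500; (r_i+r_j)·cross = 38.5·472.7500 = 18200.8750
edge 6: (20,31.5)→(16,35.5)  cross = 20·35.5 − 16·31.5 = 206.0000; (r_i+r_j)·cross = 36·206.0000 = 7416.0000
edge 7: (16,35.5)→(8,37)  cross = 16·37 − 8·35.5 = 308.0000; (r_i+r_j)·cross = 24·308.0000 = 7392.0000
edge 8: (8,37)→(4.5,31)  cross = 8·31 − 4.5·37 = 81.5000; (r_i+r_j)·cross = 12.5·81.5000 = 1018.7500
edge 9: (4.5,31)→(4.5,22)  cross = 4.5·22 − 4.5·31 = -40.5000; (r_i+r_j)·cross = 9·-40.5000 = -364.5000
Σcross = 958.5000 → A = |Σcross|/2 = 479.2500 mm²
Σ(r_i+r_j)·cross = 34932.6250 → first moment M = |Σ|/6 = 5822.1042
R_c = M/A = 5822.1042/479.2500 = 12.1484 mm
θ = 336° = 5.864306 rad
V = θ·R_c·A = 5.864306·12.1484·479.2500 = 34142.602 mm³

Volume = 34142.602 mm³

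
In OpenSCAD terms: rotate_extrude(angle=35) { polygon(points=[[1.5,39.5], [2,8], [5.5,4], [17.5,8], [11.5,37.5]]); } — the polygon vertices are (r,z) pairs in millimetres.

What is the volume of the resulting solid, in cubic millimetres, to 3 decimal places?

Profile (r,z), 5 vertices: (1.5,39.5) (2,8) (5.5,4) (17.5,8) (11.5,37.5)
edge 0: (1.5,39.5)→(2,8)  cross = 1.5·8 − 2·39.5 = -67.0000; (r_i+r_j)·cross = 3.5·-67.0000 = -234.5000
edge 1: (2,8)→(5.5,4)  cross = 2·4 − 5.5·8 = -36.0000; (r_i+r_j)·cross = 7.5·-36.0000 = -270.0000
edge 2: (5.5,4)→(17.5,8)  cross = 5.5·8 − 17.5·4 = -26.0000; (r_i+r_j)·cross = 23·-26.0000 = -598.0000
edge 3: (17.5,8)→(11.5,37.5)  cross = 17.5·37.5 − 11.5·8 = 564.2500; (r_i+r_j)·cross = 29·564.2500 = 16363.2500
edge 4: (11.5,37.5)→(1.5,39.5)  cross = 11.5·39.5 − 1.5·37.5 = 398.0000; (r_i+r_j)·cross = 13·398.0000 = 5174.0000
Σcross = 833.2500 → A = |Σcross|/2 = 416.6250 mm²
Σ(r_i+r_j)·cross = 20434.7500 → first moment M = |Σ|/6 = 3405.7917
R_c = M/A = 3405.7917/416.6250 = 8.1747 mm
θ = 35° = 0.610865 rad
V = θ·R_c·A = 0.610865·8.1747·416.6250 = 2080.480 mm³

Volume = 2080.480 mm³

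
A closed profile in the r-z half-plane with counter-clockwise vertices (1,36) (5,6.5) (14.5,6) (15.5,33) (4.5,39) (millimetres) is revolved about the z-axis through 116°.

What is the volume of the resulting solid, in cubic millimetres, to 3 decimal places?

Volume = 6433.995 mm³

Profile (r,z), 5 vertices: (1,36) (5,6.5) (14.5,6) (15.5,33) (4.5,39)
edge 0: (1,36)→(5,6.5)  cross = 1·6.5 − 5·36 = -173.5000; (r_i+r_j)·cross = 6·-173.5000 = -1041.0000
edge 1: (5,6.5)→(14.5,6)  cross = 5·6 − 14.5·6.5 = -64.2500; (r_i+r_j)·cross = 19.5·-64.2500 = -1252.8750
edge 2: (14.5,6)→(15.5,33)  cross = 14.5·33 − 15.5·6 = 385.5000; (r_i+r_j)·cross = 30·385.5000 = 11565.0000
edge 3: (15.5,33)→(4.5,39)  cross = 15.5·39 − 4.5·33 = 456.0000; (r_i+r_j)·cross = 20·456.0000 = 9120.0000
edge 4: (4.5,39)→(1,36)  cross = 4.5·36 − 1·39 = 123.0000; (r_i+r_j)·cross = 5.5·123.0000 = 676.5000
Σcross = 726.7500 → A = |Σcross|/2 = 363.3750 mm²
Σ(r_i+r_j)·cross = 19067.6250 → first moment M = |Σ|/6 = 3177.9375
R_c = M/A = 3177.9375/363.3750 = 8.7456 mm
θ = 116° = 2.024582 rad
V = θ·R_c·A = 2.024582·8.7456·363.3750 = 6433.995 mm³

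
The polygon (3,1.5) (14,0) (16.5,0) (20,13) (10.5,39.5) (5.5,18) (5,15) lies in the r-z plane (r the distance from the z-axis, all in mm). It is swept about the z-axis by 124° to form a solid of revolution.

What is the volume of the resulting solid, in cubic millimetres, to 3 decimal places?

Profile (r,z), 7 vertices: (3,1.5) (14,0) (16.5,0) (20,13) (10.5,39.5) (5.5,18) (5,15)
edge 0: (3,1.5)→(14,0)  cross = 3·0 − 14·1.5 = -21.0000; (r_i+r_j)·cross = 17·-21.0000 = -357.0000
edge 1: (14,0)→(16.5,0)  cross = 14·0 − 16.5·0 = 0.0000; (r_i+r_j)·cross = 30.5·0.0000 = 0.0000
edge 2: (16.5,0)→(20,13)  cross = 16.5·13 − 20·0 = 214.5000; (r_i+r_j)·cross = 36.5·214.5000 = 7829.2500
edge 3: (20,13)→(10.5,39.5)  cross = 20·39.5 − 10.5·13 = 653.5000; (r_i+r_j)·cross = 30.5·653.5000 = 19931.7500
edge 4: (10.5,39.5)→(5.5,18)  cross = 10.5·18 − 5.5·39.5 = -28.2500; (r_i+r_j)·cross = 16·-28.2500 = -452.0000
edge 5: (5.5,18)→(5,15)  cross = 5.5·15 − 5·18 = -7.5000; (r_i+r_j)·cross = 10.5·-7.5000 = -78.7500
edge 6: (5,15)→(3,1.5)  cross = 5·1.5 − 3·15 = -37.5000; (r_i+r_j)·cross = 8·-37.5000 = -300.0000
Σcross = 773.7500 → A = |Σcross|/2 = 386.8750 mm²
Σ(r_i+r_j)·cross = 26573.2500 → first moment M = |Σ|/6 = 4428.8750
R_c = M/A = 4428.8750/386.8750 = 11.4478 mm
θ = 124° = 2.164208 rad
V = θ·R_c·A = 2.164208·11.4478·386.8750 = 9585.008 mm³

Volume = 9585.008 mm³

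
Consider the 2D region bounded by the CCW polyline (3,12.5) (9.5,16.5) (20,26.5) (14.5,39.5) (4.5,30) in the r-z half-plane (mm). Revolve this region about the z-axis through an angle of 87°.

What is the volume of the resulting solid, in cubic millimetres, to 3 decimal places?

Profile (r,z), 5 vertices: (3,12.5) (9.5,16.5) (20,26.5) (14.5,39.5) (4.5,30)
edge 0: (3,12.5)→(9.5,16.5)  cross = 3·16.5 − 9.5·12.5 = -69.2500; (r_i+r_j)·cross = 12.5·-69.2500 = -865.6250
edge 1: (9.5,16.5)→(20,26.5)  cross = 9.5·26.5 − 20·16.5 = -78.2500; (r_i+r_j)·cross = 29.5·-78.2500 = -2308.3750
edge 2: (20,26.5)→(14.5,39.5)  cross = 20·39.5 − 14.5·26.5 = 405.7500; (r_i+r_j)·cross = 34.5·405.7500 = 13998.3750
edge 3: (14.5,39.5)→(4.5,30)  cross = 14.5·30 − 4.5·39.5 = 257.2500; (r_i+r_j)·cross = 19·257.2500 = 4887.7500
edge 4: (4.5,30)→(3,12.5)  cross = 4.5·12.5 − 3·30 = -33.7500; (r_i+r_j)·cross = 7.5·-33.7500 = -253.1250
Σcross = 481.7500 → A = |Σcross|/2 = 240.8750 mm²
Σ(r_i+r_j)·cross = 15459.0000 → first moment M = |Σ|/6 = 2576.5000
R_c = M/A = 2576.5000/240.8750 = 10.6964 mm
θ = 87° = 1.518436 rad
V = θ·R_c·A = 1.518436·10.6964·240.8750 = 3912.252 mm³

Volume = 3912.252 mm³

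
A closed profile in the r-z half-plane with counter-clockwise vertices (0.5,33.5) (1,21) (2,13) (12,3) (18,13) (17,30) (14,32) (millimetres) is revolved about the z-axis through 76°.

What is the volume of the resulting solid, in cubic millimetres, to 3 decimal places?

Profile (r,z), 7 vertices: (0.5,33.5) (1,21) (2,13) (12,3) (18,13) (17,30) (14,32)
edge 0: (0.5,33.5)→(1,21)  cross = 0.5·21 − 1·33.5 = -23.0000; (r_i+r_j)·cross = 1.5·-23.0000 = -34.5000
edge 1: (1,21)→(2,13)  cross = 1·13 − 2·21 = -29.0000; (r_i+r_j)·cross = 3·-29.0000 = -87.0000
edge 2: (2,13)→(12,3)  cross = 2·3 − 12·13 = -150.0000; (r_i+r_j)·cross = 14·-150.0000 = -2100.0000
edge 3: (12,3)→(18,13)  cross = 12·13 − 18·3 = 102.0000; (r_i+r_j)·cross = 30·102.0000 = 3060.0000
edge 4: (18,13)→(17,30)  cross = 18·30 − 17·13 = 319.0000; (r_i+r_j)·cross = 35·319.0000 = 11165.0000
edge 5: (17,30)→(14,32)  cross = 17·32 − 14·30 = 124.0000; (r_i+r_j)·cross = 31·124.0000 = 3844.0000
edge 6: (14,32)→(0.5,33.5)  cross = 14·33.5 − 0.5·32 = 453.0000; (r_i+r_j)·cross = 14.5·453.0000 = 6568.5000
Σcross = 796.0000 → A = |Σcross|/2 = 398.0000 mm²
Σ(r_i+r_j)·cross = 22416.0000 → first moment M = |Σ|/6 = 3736.0000
R_c = M/A = 3736.0000/398.0000 = 9.3869 mm
θ = 76° = 1.326450 rad
V = θ·R_c·A = 1.326450·9.3869·398.0000 = 4955.618 mm³

Volume = 4955.618 mm³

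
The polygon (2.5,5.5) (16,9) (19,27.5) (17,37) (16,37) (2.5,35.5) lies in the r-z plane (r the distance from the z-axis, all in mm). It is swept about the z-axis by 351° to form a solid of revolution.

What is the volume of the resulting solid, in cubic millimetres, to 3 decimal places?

Volume = 26877.268 mm³

Profile (r,z), 6 vertices: (2.5,5.5) (16,9) (19,27.5) (17,37) (16,37) (2.5,35.5)
edge 0: (2.5,5.5)→(16,9)  cross = 2.5·9 − 16·5.5 = -65.5000; (r_i+r_j)·cross = 18.5·-65.5000 = -1211.7500
edge 1: (16,9)→(19,27.5)  cross = 16·27.5 − 19·9 = 269.0000; (r_i+r_j)·cross = 35·269.0000 = 9415.0000
edge 2: (19,27.5)→(17,37)  cross = 19·37 − 17·27.5 = 235.5000; (r_i+r_j)·cross = 36·235.5000 = 8478.0000
edge 3: (17,37)→(16,37)  cross = 17·37 − 16·37 = 37.0000; (r_i+r_j)·cross = 33·37.0000 = 1221.0000
edge 4: (16,37)→(2.5,35.5)  cross = 16·35.5 − 2.5·37 = 475.5000; (r_i+r_j)·cross = 18.5·475.5000 = 8796.7500
edge 5: (2.5,35.5)→(2.5,5.5)  cross = 2.5·5.5 − 2.5·35.5 = -75.0000; (r_i+r_j)·cross = 5·-75.0000 = -375.0000
Σcross = 876.5000 → A = |Σcross|/2 = 438.2500 mm²
Σ(r_i+r_j)·cross = 26324.0000 → first moment M = |Σ|/6 = 4387.3333
R_c = M/A = 4387.3333/438.2500 = 10.0110 mm
θ = 351° = 6.126106 rad
V = θ·R_c·A = 6.126106·10.0110·438.2500 = 26877.268 mm³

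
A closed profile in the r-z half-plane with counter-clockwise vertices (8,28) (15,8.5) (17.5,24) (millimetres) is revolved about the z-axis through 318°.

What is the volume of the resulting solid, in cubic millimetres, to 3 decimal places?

Profile (r,z), 3 vertices: (8,28) (15,8.5) (17.5,24)
edge 0: (8,28)→(15,8.5)  cross = 8·8.5 − 15·28 = -352.0000; (r_i+r_j)·cross = 23·-352.0000 = -8096.0000
edge 1: (15,8.5)→(17.5,24)  cross = 15·24 − 17.5·8.5 = 211.2500; (r_i+r_j)·cross = 32.5·211.2500 = 6865.6250
edge 2: (17.5,24)→(8,28)  cross = 17.5·28 − 8·24 = 298.0000; (r_i+r_j)·cross = 25.5·298.0000 = 7599.0000
Σcross = 157.2500 → A = |Σcross|/2 = 78.6250 mm²
Σ(r_i+r_j)·cross = 6368.6250 → first moment M = |Σ|/6 = 1061.4375
R_c = M/A = 1061.4375/78.6250 = 13.5000 mm
θ = 318° = 5.550147 rad
V = θ·R_c·A = 5.550147·13.5000·78.6250 = 5891.134 mm³

Volume = 5891.134 mm³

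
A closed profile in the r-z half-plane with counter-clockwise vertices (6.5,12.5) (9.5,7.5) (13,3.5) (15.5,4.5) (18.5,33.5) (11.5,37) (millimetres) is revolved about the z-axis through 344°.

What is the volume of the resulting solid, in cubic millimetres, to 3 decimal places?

Profile (r,z), 6 vertices: (6.5,12.5) (9.5,7.5) (13,3.5) (15.5,4.5) (18.5,33.5) (11.5,37)
edge 0: (6.5,12.5)→(9.5,7.5)  cross = 6.5·7.5 − 9.5·12.5 = -70.0000; (r_i+r_j)·cross = 16·-70.0000 = -1120.0000
edge 1: (9.5,7.5)→(13,3.5)  cross = 9.5·3.5 − 13·7.5 = -64.2500; (r_i+r_j)·cross = 22.5·-64.2500 = -1445.6250
edge 2: (13,3.5)→(15.5,4.5)  cross = 13·4.5 − 15.5·3.5 = 4.2500; (r_i+r_j)·cross = 28.5·4.2500 = 121.1250
edge 3: (15.5,4.5)→(18.5,33.5)  cross = 15.5·33.5 − 18.5·4.5 = 436.0000; (r_i+r_j)·cross = 34·436.0000 = 14824.0000
edge 4: (18.5,33.5)→(11.5,37)  cross = 18.5·37 − 11.5·33.5 = 299.2500; (r_i+r_j)·cross = 30·299.2500 = 8977.5000
edge 5: (11.5,37)→(6.5,12.5)  cross = 11.5·12.5 − 6.5·37 = -96.7500; (r_i+r_j)·cross = 18·-96.7500 = -1741.5000
Σcross = 508.5000 → A = |Σcross|/2 = 254.2500 mm²
Σ(r_i+r_j)·cross = 19615.5000 → first moment M = |Σ|/6 = 3269.2500
R_c = M/A = 3269.2500/254.2500 = 12.8584 mm
θ = 344° = 6.003933 rad
V = θ·R_c·A = 6.003933·12.8584·254.2500 = 19628.357 mm³

Volume = 19628.357 mm³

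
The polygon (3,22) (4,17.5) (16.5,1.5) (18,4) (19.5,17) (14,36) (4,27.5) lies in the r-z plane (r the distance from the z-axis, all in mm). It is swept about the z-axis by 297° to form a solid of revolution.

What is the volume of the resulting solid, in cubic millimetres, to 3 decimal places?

Volume = 20536.778 mm³

Profile (r,z), 7 vertices: (3,22) (4,17.5) (16.5,1.5) (18,4) (19.5,17) (14,36) (4,27.5)
edge 0: (3,22)→(4,17.5)  cross = 3·17.5 − 4·22 = -35.5000; (r_i+r_j)·cross = 7·-35.5000 = -248.5000
edge 1: (4,17.5)→(16.5,1.5)  cross = 4·1.5 − 16.5·17.5 = -282.7500; (r_i+r_j)·cross = 20.5·-282.7500 = -5796.3750
edge 2: (16.5,1.5)→(18,4)  cross = 16.5·4 − 18·1.5 = 39.0000; (r_i+r_j)·cross = 34.5·39.0000 = 1345.5000
edge 3: (18,4)→(19.5,17)  cross = 18·17 − 19.5·4 = 228.0000; (r_i+r_j)·cross = 37.5·228.0000 = 8550.0000
edge 4: (19.5,17)→(14,36)  cross = 19.5·36 − 14·17 = 464.0000; (r_i+r_j)·cross = 33.5·464.0000 = 15544.0000
edge 5: (14,36)→(4,27.5)  cross = 14·27.5 − 4·36 = 241.0000; (r_i+r_j)·cross = 18·241.0000 = 4338.0000
edge 6: (4,27.5)→(3,22)  cross = 4·22 − 3·27.5 = 5.5000; (r_i+r_j)·cross = 7·5.5000 = 38.5000
Σcross = 659.2500 → A = |Σcross|/2 = 329.6250 mm²
Σ(r_i+r_j)·cross = 23771.1250 → first moment M = |Σ|/6 = 3961.8542
R_c = M/A = 3961.8542/329.6250 = 12.0193 mm
θ = 297° = 5.183628 rad
V = θ·R_c·A = 5.183628·12.0193·329.6250 = 20536.778 mm³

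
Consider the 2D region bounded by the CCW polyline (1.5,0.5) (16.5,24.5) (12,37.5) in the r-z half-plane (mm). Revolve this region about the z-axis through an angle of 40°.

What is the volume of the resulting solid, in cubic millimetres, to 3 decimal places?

Profile (r,z), 3 vertices: (1.5,0.5) (16.5,24.5) (12,37.5)
edge 0: (1.5,0.5)→(16.5,24.5)  cross = 1.5·24.5 − 16.5·0.5 = 28.5000; (r_i+r_j)·cross = 18·28.5000 = 513.0000
edge 1: (16.5,24.5)→(12,37.5)  cross = 16.5·37.5 − 12·24.5 = 324.7500; (r_i+r_j)·cross = 28.5·324.7500 = 9255.3750
edge 2: (12,37.5)→(1.5,0.5)  cross = 12·0.5 − 1.5·37.5 = -50.2500; (r_i+r_j)·cross = 13.5·-50.2500 = -678.3750
Σcross = 303.0000 → A = |Σcross|/2 = 151.5000 mm²
Σ(r_i+r_j)·cross = 9090.0000 → first moment M = |Σ|/6 = 1515.0000
R_c = M/A = 1515.0000/151.5000 = 10.0000 mm
θ = 40° = 0.698132 rad
V = θ·R_c·A = 0.698132·10.0000·151.5000 = 1057.670 mm³

Volume = 1057.670 mm³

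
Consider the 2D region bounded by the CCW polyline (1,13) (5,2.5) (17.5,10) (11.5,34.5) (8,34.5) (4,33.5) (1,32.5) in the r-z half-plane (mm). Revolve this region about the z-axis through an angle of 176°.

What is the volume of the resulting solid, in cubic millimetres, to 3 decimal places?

Profile (r,z), 7 vertices: (1,13) (5,2.5) (17.5,10) (11.5,34.5) (8,34.5) (4,33.5) (1,32.5)
edge 0: (1,13)→(5,2.5)  cross = 1·2.5 − 5·13 = -62.5000; (r_i+r_j)·cross = 6·-62.5000 = -375.0000
edge 1: (5,2.5)→(17.5,10)  cross = 5·10 − 17.5·2.5 = 6.2500; (r_i+r_j)·cross = 22.5·6.2500 = 140.6250
edge 2: (17.5,10)→(11.5,34.5)  cross = 17.5·34.5 − 11.5·10 = 488.7500; (r_i+r_j)·cross = 29·488.7500 = 14173.7500
edge 3: (11.5,34.5)→(8,34.5)  cross = 11.5·34.5 − 8·34.5 = 120.7500; (r_i+r_j)·cross = 19.5·120.7500 = 2354.6250
edge 4: (8,34.5)→(4,33.5)  cross = 8·33.5 − 4·34.5 = 130.0000; (r_i+r_j)·cross = 12·130.0000 = 1560.0000
edge 5: (4,33.5)→(1,32.5)  cross = 4·32.5 − 1·33.5 = 96.5000; (r_i+r_j)·cross = 5·96.5000 = 482.5000
edge 6: (1,32.5)→(1,13)  cross = 1·13 − 1·32.5 = -19.5000; (r_i+r_j)·cross = 2·-19.5000 = -39.0000
Σcross = 760.2500 → A = |Σcross|/2 = 380.1250 mm²
Σ(r_i+r_j)·cross = 18297.5000 → first moment M = |Σ|/6 = 3049.5833
R_c = M/A = 3049.5833/380.1250 = 8.0226 mm
θ = 176° = 3.071779 rad
V = θ·R_c·A = 3.071779·8.0226·380.1250 = 9367.648 mm³

Volume = 9367.648 mm³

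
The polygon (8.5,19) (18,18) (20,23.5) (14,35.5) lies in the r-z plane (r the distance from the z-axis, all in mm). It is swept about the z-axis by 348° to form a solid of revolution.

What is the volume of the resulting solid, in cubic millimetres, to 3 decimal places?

Volume = 9652.321 mm³

Profile (r,z), 4 vertices: (8.5,19) (18,18) (20,23.5) (14,35.5)
edge 0: (8.5,19)→(18,18)  cross = 8.5·18 − 18·19 = -189.0000; (r_i+r_j)·cross = 26.5·-189.0000 = -5008.5000
edge 1: (18,18)→(20,23.5)  cross = 18·23.5 − 20·18 = 63.0000; (r_i+r_j)·cross = 38·63.0000 = 2394.0000
edge 2: (20,23.5)→(14,35.5)  cross = 20·35.5 − 14·23.5 = 381.0000; (r_i+r_j)·cross = 34·381.0000 = 12954.0000
edge 3: (14,35.5)→(8.5,19)  cross = 14·19 − 8.5·35.5 = -35.7500; (r_i+r_j)·cross = 22.5·-35.7500 = -804.3750
Σcross = 219.2500 → A = |Σcross|/2 = 109.6250 mm²
Σ(r_i+r_j)·cross = 9535.1250 → first moment M = |Σ|/6 = 1589.1875
R_c = M/A = 1589.1875/109.6250 = 14.4966 mm
θ = 348° = 6.073746 rad
V = θ·R_c·A = 6.073746·14.4966·109.6250 = 9652.321 mm³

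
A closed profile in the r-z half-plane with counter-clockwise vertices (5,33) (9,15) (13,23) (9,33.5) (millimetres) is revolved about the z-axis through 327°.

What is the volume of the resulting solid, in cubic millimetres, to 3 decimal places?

Volume = 3801.013 mm³

Profile (r,z), 4 vertices: (5,33) (9,15) (13,23) (9,33.5)
edge 0: (5,33)→(9,15)  cross = 5·15 − 9·33 = -222.0000; (r_i+r_j)·cross = 14·-222.0000 = -3108.0000
edge 1: (9,15)→(13,23)  cross = 9·23 − 13·15 = 12.0000; (r_i+r_j)·cross = 22·12.0000 = 264.0000
edge 2: (13,23)→(9,33.5)  cross = 13·33.5 − 9·23 = 228.5000; (r_i+r_j)·cross = 22·228.5000 = 5027.0000
edge 3: (9,33.5)→(5,33)  cross = 9·33 − 5·33.5 = 129.5000; (r_i+r_j)·cross = 14·129.5000 = 1813.0000
Σcross = 148.0000 → A = |Σcross|/2 = 74.0000 mm²
Σ(r_i+r_j)·cross = 3996.0000 → first moment M = |Σ|/6 = 666.0000
R_c = M/A = 666.0000/74.0000 = 9.0000 mm
θ = 327° = 5.707227 rad
V = θ·R_c·A = 5.707227·9.0000·74.0000 = 3801.013 mm³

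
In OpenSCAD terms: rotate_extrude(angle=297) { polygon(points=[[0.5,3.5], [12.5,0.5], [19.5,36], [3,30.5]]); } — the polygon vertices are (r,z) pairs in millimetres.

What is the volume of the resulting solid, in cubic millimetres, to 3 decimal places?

Profile (r,z), 4 vertices: (0.5,3.5) (12.5,0.5) (19.5,36) (3,30.5)
edge 0: (0.5,3.5)→(12.5,0.5)  cross = 0.5·0.5 − 12.5·3.5 = -43.5000; (r_i+r_j)·cross = 13·-43.5000 = -565.5000
edge 1: (12.5,0.5)→(19.5,36)  cross = 12.5·36 − 19.5·0.5 = 440.2500; (r_i+r_j)·cross = 32·440.2500 = 14088.0000
edge 2: (19.5,36)→(3,30.5)  cross = 19.5·30.5 − 3·36 = 486.7500; (r_i+r_j)·cross = 22.5·486.7500 = 10951.8750
edge 3: (3,30.5)→(0.5,3.5)  cross = 3·3.5 − 0.5·30.5 = -4.7500; (r_i+r_j)·cross = 3.5·-4.7500 = -16.6250
Σcross = 878.7500 → A = |Σcross|/2 = 439.3750 mm²
Σ(r_i+r_j)·cross = 24457.7500 → first moment M = |Σ|/6 = 4076.2917
R_c = M/A = 4076.2917/439.3750 = 9.2775 mm
θ = 297° = 5.183628 rad
V = θ·R_c·A = 5.183628·9.2775·439.3750 = 21129.979 mm³

Volume = 21129.979 mm³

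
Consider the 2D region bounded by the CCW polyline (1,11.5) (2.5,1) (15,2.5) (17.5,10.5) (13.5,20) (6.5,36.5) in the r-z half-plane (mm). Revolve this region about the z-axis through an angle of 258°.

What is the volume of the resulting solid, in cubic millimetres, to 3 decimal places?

Volume = 13091.763 mm³

Profile (r,z), 6 vertices: (1,11.5) (2.5,1) (15,2.5) (17.5,10.5) (13.5,20) (6.5,36.5)
edge 0: (1,11.5)→(2.5,1)  cross = 1·1 − 2.5·11.5 = -27.7500; (r_i+r_j)·cross = 3.5·-27.7500 = -97.1250
edge 1: (2.5,1)→(15,2.5)  cross = 2.5·2.5 − 15·1 = -8.7500; (r_i+r_j)·cross = 17.5·-8.7500 = -153.1250
edge 2: (15,2.5)→(17.5,10.5)  cross = 15·10.5 − 17.5·2.5 = 113.7500; (r_i+r_j)·cross = 32.5·113.7500 = 3696.8750
edge 3: (17.5,10.5)→(13.5,20)  cross = 17.5·20 − 13.5·10.5 = 208.2500; (r_i+r_j)·cross = 31·208.2500 = 6455.7500
edge 4: (13.5,20)→(6.5,36.5)  cross = 13.5·36.5 − 6.5·20 = 362.7500; (r_i+r_j)·cross = 20·362.7500 = 7255.0000
edge 5: (6.5,36.5)→(1,11.5)  cross = 6.5·11.5 − 1·36.5 = 38.2500; (r_i+r_j)·cross = 7.5·38.2500 = 286.8750
Σcross = 686.5000 → A = |Σcross|/2 = 343.2500 mm²
Σ(r_i+r_j)·cross = 17444.2500 → first moment M = |Σ|/6 = 2907.3750
R_c = M/A = 2907.3750/343.2500 = 8.4701 mm
θ = 258° = 4.502949 rad
V = θ·R_c·A = 4.502949·8.4701·343.2500 = 13091.763 mm³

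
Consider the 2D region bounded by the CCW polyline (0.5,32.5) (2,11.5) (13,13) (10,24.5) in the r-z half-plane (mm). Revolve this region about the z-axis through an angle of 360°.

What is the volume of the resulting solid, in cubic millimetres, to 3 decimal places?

Profile (r,z), 4 vertices: (0.5,32.5) (2,11.5) (13,13) (10,24.5)
edge 0: (0.5,32.5)→(2,11.5)  cross = 0.5·11.5 − 2·32.5 = -59.2500; (r_i+r_j)·cross = 2.5·-59.2500 = -148.1250
edge 1: (2,11.5)→(13,13)  cross = 2·13 − 13·11.5 = -123.5000; (r_i+r_j)·cross = 15·-123.5000 = -1852.5000
edge 2: (13,13)→(10,24.5)  cross = 13·24.5 − 10·13 = 188.5000; (r_i+r_j)·cross = 23·188.5000 = 4335.5000
edge 3: (10,24.5)→(0.5,32.5)  cross = 10·32.5 − 0.5·24.5 = 312.7500; (r_i+r_j)·cross = 10.5·312.7500 = 3283.8750
Σcross = 318.5000 → A = |Σcross|/2 = 159.2500 mm²
Σ(r_i+r_j)·cross = 5618.7500 → first moment M = |Σ|/6 = 936.4583
R_c = M/A = 936.4583/159.2500 = 5.8804 mm
θ = 360° = 6.283185 rad
V = θ·R_c·A = 6.283185·5.8804·159.2500 = 5883.941 mm³

Volume = 5883.941 mm³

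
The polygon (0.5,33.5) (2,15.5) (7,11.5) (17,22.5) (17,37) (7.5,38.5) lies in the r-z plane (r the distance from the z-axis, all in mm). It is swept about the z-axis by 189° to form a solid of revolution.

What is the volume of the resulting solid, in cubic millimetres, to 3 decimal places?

Volume = 9700.227 mm³

Profile (r,z), 6 vertices: (0.5,33.5) (2,15.5) (7,11.5) (17,22.5) (17,37) (7.5,38.5)
edge 0: (0.5,33.5)→(2,15.5)  cross = 0.5·15.5 − 2·33.5 = -59.2500; (r_i+r_j)·cross = 2.5·-59.2500 = -148.1250
edge 1: (2,15.5)→(7,11.5)  cross = 2·11.5 − 7·15.5 = -85.5000; (r_i+r_j)·cross = 9·-85.5000 = -769.5000
edge 2: (7,11.5)→(17,22.5)  cross = 7·22.5 − 17·11.5 = -38.0000; (r_i+r_j)·cross = 24·-38.0000 = -912.0000
edge 3: (17,22.5)→(17,37)  cross = 17·37 − 17·22.5 = 246.5000; (r_i+r_j)·cross = 34·246.5000 = 8381.0000
edge 4: (17,37)→(7.5,38.5)  cross = 17·38.5 − 7.5·37 = 377.0000; (r_i+r_j)·cross = 24.5·377.0000 = 9236.5000
edge 5: (7.5,38.5)→(0.5,33.5)  cross = 7.5·33.5 − 0.5·38.5 = 232.0000; (r_i+r_j)·cross = 8·232.0000 = 1856.0000
Σcross = 672.7500 → A = |Σcross|/2 = 336.3750 mm²
Σ(r_i+r_j)·cross = 17643.8750 → first moment M = |Σ|/6 = 2940.6458
R_c = M/A = 2940.6458/336.3750 = 8.7422 mm
θ = 189° = 3.298672 rad
V = θ·R_c·A = 3.298672·8.7422·336.3750 = 9700.227 mm³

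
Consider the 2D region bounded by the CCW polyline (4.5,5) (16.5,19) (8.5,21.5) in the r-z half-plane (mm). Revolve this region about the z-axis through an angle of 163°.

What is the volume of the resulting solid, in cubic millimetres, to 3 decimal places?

Profile (r,z), 3 vertices: (4.5,5) (16.5,19) (8.5,21.5)
edge 0: (4.5,5)→(16.5,19)  cross = 4.5·19 − 16.5·5 = 3.0000; (r_i+r_j)·cross = 21·3.0000 = 63.0000
edge 1: (16.5,19)→(8.5,21.5)  cross = 16.5·21.5 − 8.5·19 = 193.2500; (r_i+r_j)·cross = 25·193.2500 = 4831.2500
edge 2: (8.5,21.5)→(4.5,5)  cross = 8.5·5 − 4.5·21.5 = -54.2500; (r_i+r_j)·cross = 13·-54.2500 = -705.2500
Σcross = 142.0000 → A = |Σcross|/2 = 71.0000 mm²
Σ(r_i+r_j)·cross = 4189.0000 → first moment M = |Σ|/6 = 698.1667
R_c = M/A = 698.1667/71.0000 = 9.8333 mm
θ = 163° = 2.844887 rad
V = θ·R_c·A = 2.844887·9.8333·71.0000 = 1986.205 mm³

Volume = 1986.205 mm³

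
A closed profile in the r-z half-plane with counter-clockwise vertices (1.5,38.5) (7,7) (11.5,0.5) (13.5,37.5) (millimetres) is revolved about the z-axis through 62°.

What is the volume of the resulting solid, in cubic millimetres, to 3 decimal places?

Volume = 2513.908 mm³

Profile (r,z), 4 vertices: (1.5,38.5) (7,7) (11.5,0.5) (13.5,37.5)
edge 0: (1.5,38.5)→(7,7)  cross = 1.5·7 − 7·38.5 = -259.0000; (r_i+r_j)·cross = 8.5·-259.0000 = -2201.5000
edge 1: (7,7)→(11.5,0.5)  cross = 7·0.5 − 11.5·7 = -77.0000; (r_i+r_j)·cross = 18.5·-77.0000 = -1424.5000
edge 2: (11.5,0.5)→(13.5,37.5)  cross = 11.5·37.5 − 13.5·0.5 = 424.5000; (r_i+r_j)·cross = 25·424.5000 = 10612.5000
edge 3: (13.5,37.5)→(1.5,38.5)  cross = 13.5·38.5 − 1.5·37.5 = 463.5000; (r_i+r_j)·cross = 15·463.5000 = 6952.5000
Σcross = 552.0000 → A = |Σcross|/2 = 276.0000 mm²
Σ(r_i+r_j)·cross = 13939.0000 → first moment M = |Σ|/6 = 2323.1667
R_c = M/A = 2323.1667/276.0000 = 8.4173 mm
θ = 62° = 1.082104 rad
V = θ·R_c·A = 1.082104·8.4173·276.0000 = 2513.908 mm³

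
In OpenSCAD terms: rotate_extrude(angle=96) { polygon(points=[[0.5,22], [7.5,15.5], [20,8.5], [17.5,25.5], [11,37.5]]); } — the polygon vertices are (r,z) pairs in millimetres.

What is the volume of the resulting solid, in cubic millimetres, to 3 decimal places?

Profile (r,z), 5 vertices: (0.5,22) (7.5,15.5) (20,8.5) (17.5,25.5) (11,37.5)
edge 0: (0.5,22)→(7.5,15.5)  cross = 0.5·15.5 − 7.5·22 = -157.2500; (r_i+r_j)·cross = 8·-157.2500 = -1258.0000
edge 1: (7.5,15.5)→(20,8.5)  cross = 7.5·8.5 − 20·15.5 = -246.2500; (r_i+r_j)·cross = 27.5·-246.2500 = -6771.8750
edge 2: (20,8.5)→(17.5,25.5)  cross = 20·25.5 − 17.5·8.5 = 361.2500; (r_i+r_j)·cross = 37.5·361.2500 = 13546.8750
edge 3: (17.5,25.5)→(11,37.5)  cross = 17.5·37.5 − 11·25.5 = 375.7500; (r_i+r_j)·cross = 28.5·375.7500 = 10708.8750
edge 4: (11,37.5)→(0.5,22)  cross = 11·22 − 0.5·37.5 = 223.2500; (r_i+r_j)·cross = 11.5·223.2500 = 2567.3750
Σcross = 556.7500 → A = |Σcross|/2 = 278.3750 mm²
Σ(r_i+r_j)·cross = 18793.2500 → first moment M = |Σ|/6 = 3132.2083
R_c = M/A = 3132.2083/278.3750 = 11.2518 mm
θ = 96° = 1.675516 rad
V = θ·R_c·A = 1.675516·11.2518·278.3750 = 5248.065 mm³

Volume = 5248.065 mm³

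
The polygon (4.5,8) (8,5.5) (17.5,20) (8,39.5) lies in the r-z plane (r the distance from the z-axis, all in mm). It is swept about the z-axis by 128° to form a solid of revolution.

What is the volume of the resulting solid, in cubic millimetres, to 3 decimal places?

Profile (r,z), 4 vertices: (4.5,8) (8,5.5) (17.5,20) (8,39.5)
edge 0: (4.5,8)→(8,5.5)  cross = 4.5·5.5 − 8·8 = -39.2500; (r_i+r_j)·cross = 12.5·-39.2500 = -490.6250
edge 1: (8,5.5)→(17.5,20)  cross = 8·20 − 17.5·5.5 = 63.7500; (r_i+r_j)·cross = 25.5·63.7500 = 1625.6250
edge 2: (17.5,20)→(8,39.5)  cross = 17.5·39.5 − 8·20 = 531.2500; (r_i+r_j)·cross = 25.5·531.2500 = 13546.8750
edge 3: (8,39.5)→(4.5,8)  cross = 8·8 − 4.5·39.5 = -113.7500; (r_i+r_j)·cross = 12.5·-113.7500 = -1421.8750
Σcross = 442.0000 → A = |Σcross|/2 = 221.0000 mm²
Σ(r_i+r_j)·cross = 13260.0000 → first moment M = |Σ|/6 = 2210.0000
R_c = M/A = 2210.0000/221.0000 = 10.0000 mm
θ = 128° = 2.234021 rad
V = θ·R_c·A = 2.234021·10.0000·221.0000 = 4937.187 mm³

Volume = 4937.187 mm³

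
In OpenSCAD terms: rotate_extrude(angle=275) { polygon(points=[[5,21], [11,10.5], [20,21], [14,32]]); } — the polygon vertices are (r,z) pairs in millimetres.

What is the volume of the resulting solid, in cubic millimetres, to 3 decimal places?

Volume = 9683.305 mm³

Profile (r,z), 4 vertices: (5,21) (11,10.5) (20,21) (14,32)
edge 0: (5,21)→(11,10.5)  cross = 5·10.5 − 11·21 = -178.5000; (r_i+r_j)·cross = 16·-178.5000 = -2856.0000
edge 1: (11,10.5)→(20,21)  cross = 11·21 − 20·10.5 = 21.0000; (r_i+r_j)·cross = 31·21.0000 = 651.0000
edge 2: (20,21)→(14,32)  cross = 20·32 − 14·21 = 346.0000; (r_i+r_j)·cross = 34·346.0000 = 11764.0000
edge 3: (14,32)→(5,21)  cross = 14·21 − 5·32 = 134.0000; (r_i+r_j)·cross = 19·134.0000 = 2546.0000
Σcross = 322.5000 → A = |Σcross|/2 = 161.2500 mm²
Σ(r_i+r_j)·cross = 12105.0000 → first moment M = |Σ|/6 = 2017.5000
R_c = M/A = 2017.5000/161.2500 = 12.5116 mm
θ = 275° = 4.799655 rad
V = θ·R_c·A = 4.799655·12.5116·161.2500 = 9683.305 mm³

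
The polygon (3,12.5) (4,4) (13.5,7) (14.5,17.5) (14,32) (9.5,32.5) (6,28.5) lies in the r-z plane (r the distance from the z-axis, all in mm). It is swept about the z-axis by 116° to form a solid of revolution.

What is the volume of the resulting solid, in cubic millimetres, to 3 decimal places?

Volume = 4697.578 mm³

Profile (r,z), 7 vertices: (3,12.5) (4,4) (13.5,7) (14.5,17.5) (14,32) (9.5,32.5) (6,28.5)
edge 0: (3,12.5)→(4,4)  cross = 3·4 − 4·12.5 = -38.0000; (r_i+r_j)·cross = 7·-38.0000 = -266.0000
edge 1: (4,4)→(13.5,7)  cross = 4·7 − 13.5·4 = -26.0000; (r_i+r_j)·cross = 17.5·-26.0000 = -455.0000
edge 2: (13.5,7)→(14.5,17.5)  cross = 13.5·17.5 − 14.5·7 = 134.7500; (r_i+r_j)·cross = 28·134.7500 = 3773.0000
edge 3: (14.5,17.5)→(14,32)  cross = 14.5·32 − 14·17.5 = 219.0000; (r_i+r_j)·cross = 28.5·219.0000 = 6241.5000
edge 4: (14,32)→(9.5,32.5)  cross = 14·32.5 − 9.5·32 = 151.0000; (r_i+r_j)·cross = 23.5·151.0000 = 3548.5000
edge 5: (9.5,32.5)→(6,28.5)  cross = 9.5·28.5 − 6·32.5 = 75.7500; (r_i+r_j)·cross = 15.5·75.7500 = 1174.1250
edge 6: (6,28.5)→(3,12.5)  cross = 6·12.5 − 3·28.5 = -10.5000; (r_i+r_j)·cross = 9·-10.5000 = -94.5000
Σcross = 506.0000 → A = |Σcross|/2 = 253.0000 mm²
Σ(r_i+r_j)·cross = 13921.6250 → first moment M = |Σ|/6 = 2320.2708
R_c = M/A = 2320.2708/253.0000 = 9.1710 mm
θ = 116° = 2.024582 rad
V = θ·R_c·A = 2.024582·9.1710·253.0000 = 4697.578 mm³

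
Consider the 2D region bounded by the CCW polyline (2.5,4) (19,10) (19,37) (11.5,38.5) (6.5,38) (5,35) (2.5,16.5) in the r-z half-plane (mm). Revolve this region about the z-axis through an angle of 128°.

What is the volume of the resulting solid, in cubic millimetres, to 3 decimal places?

Volume = 11665.129 mm³

Profile (r,z), 7 vertices: (2.5,4) (19,10) (19,37) (11.5,38.5) (6.5,38) (5,35) (2.5,16.5)
edge 0: (2.5,4)→(19,10)  cross = 2.5·10 − 19·4 = -51.0000; (r_i+r_j)·cross = 21.5·-51.0000 = -1096.5000
edge 1: (19,10)→(19,37)  cross = 19·37 − 19·10 = 513.0000; (r_i+r_j)·cross = 38·513.0000 = 19494.0000
edge 2: (19,37)→(11.5,38.5)  cross = 19·38.5 − 11.5·37 = 306.0000; (r_i+r_j)·cross = 30.5·306.0000 = 9333.0000
edge 3: (11.5,38.5)→(6.5,38)  cross = 11.5·38 − 6.5·38.5 = 186.7500; (r_i+r_j)·cross = 18·186.7500 = 3361.5000
edge 4: (6.5,38)→(5,35)  cross = 6.5·35 − 5·38 = 37.5000; (r_i+r_j)·cross = 11.5·37.5000 = 431.2500
edge 5: (5,35)→(2.5,16.5)  cross = 5·16.5 − 2.5·35 = -5.0000; (r_i+r_j)·cross = 7.5·-5.0000 = -37.5000
edge 6: (2.5,16.5)→(2.5,4)  cross = 2.5·4 − 2.5·16.5 = -31.2500; (r_i+r_j)·cross = 5·-31.2500 = -156.2500
Σcross = 956.0000 → A = |Σcross|/2 = 478.0000 mm²
Σ(r_i+r_j)·cross = 31329.5000 → first moment M = |Σ|/6 = 5221.5833
R_c = M/A = 5221.5833/478.0000 = 10.9238 mm
θ = 128° = 2.234021 rad
V = θ·R_c·A = 2.234021·10.9238·478.0000 = 11665.129 mm³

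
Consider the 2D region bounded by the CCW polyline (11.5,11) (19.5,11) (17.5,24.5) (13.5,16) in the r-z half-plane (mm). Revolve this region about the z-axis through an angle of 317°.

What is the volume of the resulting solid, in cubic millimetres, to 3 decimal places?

Profile (r,z), 4 vertices: (11.5,11) (19.5,11) (17.5,24.5) (13.5,16)
edge 0: (11.5,11)→(19.5,11)  cross = 11.5·11 − 19.5·11 = -88.0000; (r_i+r_j)·cross = 31·-88.0000 = -2728.0000
edge 1: (19.5,11)→(17.5,24.5)  cross = 19.5·24.5 − 17.5·11 = 285.2500; (r_i+r_j)·cross = 37·285.2500 = 10554.2500
edge 2: (17.5,24.5)→(13.5,16)  cross = 17.5·16 − 13.5·24.5 = -50.7500; (r_i+r_j)·cross = 31·-50.7500 = -1573.2500
edge 3: (13.5,16)→(11.5,11)  cross = 13.5·11 − 11.5·16 = -35.5000; (r_i+r_j)·cross = 25·-35.5000 = -887.5000
Σcross = 111.0000 → A = |Σcross|/2 = 55.5000 mm²
Σ(r_i+r_j)·cross = 5365.5000 → first moment M = |Σ|/6 = 894.2500
R_c = M/A = 894.2500/55.5000 = 16.1126 mm
θ = 317° = 5.532694 rad
V = θ·R_c·A = 5.532694·16.1126·55.5000 = 4947.611 mm³

Volume = 4947.611 mm³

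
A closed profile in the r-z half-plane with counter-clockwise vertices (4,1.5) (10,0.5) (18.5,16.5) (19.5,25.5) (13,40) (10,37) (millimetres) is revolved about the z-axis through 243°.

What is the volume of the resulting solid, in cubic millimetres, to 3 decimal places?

Profile (r,z), 6 vertices: (4,1.5) (10,0.5) (18.5,16.5) (19.5,25.5) (13,40) (10,37)
edge 0: (4,1.5)→(10,0.5)  cross = 4·0.5 − 10·1.5 = -13.0000; (r_i+r_j)·cross = 14·-13.0000 = -182.0000
edge 1: (10,0.5)→(18.5,16.5)  cross = 10·16.5 − 18.5·0.5 = 155.7500; (r_i+r_j)·cross = 28.5·155.7500 = 4438.8750
edge 2: (18.5,16.5)→(19.5,25.5)  cross = 18.5·25.5 − 19.5·16.5 = 150.0000; (r_i+r_j)·cross = 38·150.0000 = 5700.0000
edge 3: (19.5,25.5)→(13,40)  cross = 19.5·40 − 13·25.5 = 448.5000; (r_i+r_j)·cross = 32.5·448.5000 = 14576.2500
edge 4: (13,40)→(10,37)  cross = 13·37 − 10·40 = 81.0000; (r_i+r_j)·cross = 23·81.0000 = 1863.0000
edge 5: (10,37)→(4,1.5)  cross = 10·1.5 − 4·37 = -133.0000; (r_i+r_j)·cross = 14·-133.0000 = -1862.0000
Σcross = 689.2500 → A = |Σcross|/2 = 344.6250 mm²
Σ(r_i+r_j)·cross = 24534.1250 → first moment M = |Σ|/6 = 4089.0208
R_c = M/A = 4089.0208/344.6250 = 11.8651 mm
θ = 243° = 4.241150 rad
V = θ·R_c·A = 4.241150·11.8651·344.6250 = 17342.151 mm³

Volume = 17342.151 mm³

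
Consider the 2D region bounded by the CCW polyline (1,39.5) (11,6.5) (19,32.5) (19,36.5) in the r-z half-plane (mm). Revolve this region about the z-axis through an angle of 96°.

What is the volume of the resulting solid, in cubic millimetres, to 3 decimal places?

Volume = 5320.322 mm³

Profile (r,z), 4 vertices: (1,39.5) (11,6.5) (19,32.5) (19,36.5)
edge 0: (1,39.5)→(11,6.5)  cross = 1·6.5 − 11·39.5 = -428.0000; (r_i+r_j)·cross = 12·-428.0000 = -5136.0000
edge 1: (11,6.5)→(19,32.5)  cross = 11·32.5 − 19·6.5 = 234.0000; (r_i+r_j)·cross = 30·234.0000 = 7020.0000
edge 2: (19,32.5)→(19,36.5)  cross = 19·36.5 − 19·32.5 = 76.0000; (r_i+r_j)·cross = 38·76.0000 = 2888.0000
edge 3: (19,36.5)→(1,39.5)  cross = 19·39.5 − 1·36.5 = 714.0000; (r_i+r_j)·cross = 20·714.0000 = 14280.0000
Σcross = 596.0000 → A = |Σcross|/2 = 298.0000 mm²
Σ(r_i+r_j)·cross = 19052.0000 → first moment M = |Σ|/6 = 3175.3333
R_c = M/A = 3175.3333/298.0000 = 10.6555 mm
θ = 96° = 1.675516 rad
V = θ·R_c·A = 1.675516·10.6555·298.0000 = 5320.322 mm³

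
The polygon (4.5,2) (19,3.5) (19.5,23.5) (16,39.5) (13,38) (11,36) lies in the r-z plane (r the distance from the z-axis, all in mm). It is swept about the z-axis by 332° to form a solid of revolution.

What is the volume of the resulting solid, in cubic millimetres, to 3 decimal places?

Profile (r,z), 6 vertices: (4.5,2) (19,3.5) (19.5,23.5) (16,39.5) (13,38) (11,36)
edge 0: (4.5,2)→(19,3.5)  cross = 4.5·3.5 − 19·2 = -22.2500; (r_i+r_j)·cross = 23.5·-22.2500 = -522.8750
edge 1: (19,3.5)→(19.5,23.5)  cross = 19·23.5 − 19.5·3.5 = 378.2500; (r_i+r_j)·cross = 38.5·378.2500 = 14562.6250
edge 2: (19.5,23.5)→(16,39.5)  cross = 19.5·39.5 − 16·23.5 = 394.2500; (r_i+r_j)·cross = 35.5·394.2500 = 13995.8750
edge 3: (16,39.5)→(13,38)  cross = 16·38 − 13·39.5 = 94.5000; (r_i+r_j)·cross = 29·94.5000 = 2740.5000
edge 4: (13,38)→(11,36)  cross = 13·36 − 11·38 = 50.0000; (r_i+r_j)·cross = 24·50.0000 = 1200.0000
edge 5: (11,36)→(4.5,2)  cross = 11·2 − 4.5·36 = -140.0000; (r_i+r_j)·cross = 15.5·-140.0000 = -2170.0000
Σcross = 754.7500 → A = |Σcross|/2 = 377.3750 mm²
Σ(r_i+r_j)·cross = 29806.1250 → first moment M = |Σ|/6 = 4967.6875
R_c = M/A = 4967.6875/377.3750 = 13.1638 mm
θ = 332° = 5.794493 rad
V = θ·R_c·A = 5.794493·13.1638·377.3750 = 28785.231 mm³

Volume = 28785.231 mm³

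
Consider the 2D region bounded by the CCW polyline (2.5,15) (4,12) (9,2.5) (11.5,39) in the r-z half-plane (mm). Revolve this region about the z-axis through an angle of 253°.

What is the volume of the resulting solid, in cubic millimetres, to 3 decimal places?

Profile (r,z), 4 vertices: (2.5,15) (4,12) (9,2.5) (11.5,39)
edge 0: (2.5,15)→(4,12)  cross = 2.5·12 − 4·15 = -30.0000; (r_i+r_j)·cross = 6.5·-30.0000 = -195.0000
edge 1: (4,12)→(9,2.5)  cross = 4·2.5 − 9·12 = -98.0000; (r_i+r_j)·cross = 13·-98.0000 = -1274.0000
edge 2: (9,2.5)→(11.5,39)  cross = 9·39 − 11.5·2.5 = 322.2500; (r_i+r_j)·cross = 20.5·322.2500 = 6606.1250
edge 3: (11.5,39)→(2.5,15)  cross = 11.5·15 − 2.5·39 = 75.0000; (r_i+r_j)·cross = 14·75.0000 = 1050.0000
Σcross = 269.2500 → A = |Σcross|/2 = 134.6250 mm²
Σ(r_i+r_j)·cross = 6187.1250 → first moment M = |Σ|/6 = 1031.1875
R_c = M/A = 1031.1875/134.6250 = 7.6597 mm
θ = 253° = 4.415683 rad
V = θ·R_c·A = 4.415683·7.6597·134.6250 = 4553.397 mm³

Volume = 4553.397 mm³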